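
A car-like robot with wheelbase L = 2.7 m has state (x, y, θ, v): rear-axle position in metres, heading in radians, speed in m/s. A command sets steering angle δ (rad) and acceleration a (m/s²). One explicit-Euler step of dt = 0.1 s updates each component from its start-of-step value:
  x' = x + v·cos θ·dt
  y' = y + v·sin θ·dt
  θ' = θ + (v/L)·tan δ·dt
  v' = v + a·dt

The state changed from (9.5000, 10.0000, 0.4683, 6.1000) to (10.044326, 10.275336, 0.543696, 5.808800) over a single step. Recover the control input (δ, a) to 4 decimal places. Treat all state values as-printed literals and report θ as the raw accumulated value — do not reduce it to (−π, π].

a = (v'−v)/dt = (-0.291200)/0.1 = -2.9120
Δθ = θ'−θ = 0.075396;  (v·dt/L) = 6.1000·0.1/2.7 = 0.225926
tan δ = Δθ·L/(v·dt) = 0.333720  →  δ = 0.3221

δ = 0.3221, a = -2.9120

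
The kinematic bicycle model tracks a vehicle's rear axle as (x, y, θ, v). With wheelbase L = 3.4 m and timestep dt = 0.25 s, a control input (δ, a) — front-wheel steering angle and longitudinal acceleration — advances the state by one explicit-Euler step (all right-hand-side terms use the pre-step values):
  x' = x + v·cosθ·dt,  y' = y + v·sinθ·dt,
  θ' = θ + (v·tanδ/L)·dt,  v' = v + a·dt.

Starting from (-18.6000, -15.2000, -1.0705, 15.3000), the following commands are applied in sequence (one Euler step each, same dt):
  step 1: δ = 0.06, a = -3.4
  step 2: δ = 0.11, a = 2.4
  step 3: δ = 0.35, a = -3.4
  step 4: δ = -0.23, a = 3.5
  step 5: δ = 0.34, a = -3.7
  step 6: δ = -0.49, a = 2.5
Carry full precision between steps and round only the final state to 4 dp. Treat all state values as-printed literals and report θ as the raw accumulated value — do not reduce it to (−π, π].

after step 1 (δ=0.06, a=-3.4): (-16.765203, -18.556210, -1.002919, 14.450000)
after step 2 (δ=0.11, a=2.4): (-14.822242, -21.601708, -0.885570, 15.050000)
after step 3 (δ=0.35, a=-3.4): (-12.441151, -24.514921, -0.481623, 14.200000)
after step 4 (δ=-0.23, a=3.5): (-9.294984, -26.159346, -0.726096, 15.075000)
after step 5 (δ=0.34, a=-3.7): (-6.476819, -28.661630, -0.333995, 14.150000)
after step 6 (δ=-0.49, a=2.5): (-3.134800, -29.821291, -0.888954, 14.775000)

(-3.1348, -29.8213, -0.8890, 14.7750)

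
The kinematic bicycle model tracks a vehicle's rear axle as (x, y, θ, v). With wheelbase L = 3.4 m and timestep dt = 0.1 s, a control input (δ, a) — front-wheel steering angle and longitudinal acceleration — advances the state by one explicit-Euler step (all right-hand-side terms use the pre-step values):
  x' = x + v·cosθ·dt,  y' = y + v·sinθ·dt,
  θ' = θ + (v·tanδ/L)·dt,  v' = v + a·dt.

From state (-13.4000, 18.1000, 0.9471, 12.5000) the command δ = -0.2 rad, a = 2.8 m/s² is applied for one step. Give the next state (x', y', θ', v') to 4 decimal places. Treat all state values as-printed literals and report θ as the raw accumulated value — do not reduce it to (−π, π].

x' = -13.4000 + 12.5000·cos(0.9471)·0.1 = -12.6700
y' = 18.1000 + 12.5000·sin(0.9471)·0.1 = 19.1147
θ' = 0.9471 + (12.5000/3.4)·tan(-0.2)·0.1 = 0.8726
v' = 12.5000 + 2.8000·0.1 = 12.7800

(-12.6700, 19.1147, 0.8726, 12.7800)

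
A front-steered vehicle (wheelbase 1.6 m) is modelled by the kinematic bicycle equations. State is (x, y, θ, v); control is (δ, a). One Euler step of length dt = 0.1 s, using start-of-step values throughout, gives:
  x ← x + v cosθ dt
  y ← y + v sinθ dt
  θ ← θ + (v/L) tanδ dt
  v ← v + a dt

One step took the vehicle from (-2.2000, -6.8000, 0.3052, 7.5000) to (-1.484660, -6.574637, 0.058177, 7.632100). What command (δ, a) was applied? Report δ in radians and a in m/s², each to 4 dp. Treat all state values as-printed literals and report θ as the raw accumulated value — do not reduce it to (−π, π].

δ = -0.4850, a = 1.3210

a = (v'−v)/dt = (0.132100)/0.1 = 1.3210
Δθ = θ'−θ = -0.247023;  (v·dt/L) = 7.5000·0.1/1.6 = 0.468750
tan δ = Δθ·L/(v·dt) = -0.526982  →  δ = -0.4850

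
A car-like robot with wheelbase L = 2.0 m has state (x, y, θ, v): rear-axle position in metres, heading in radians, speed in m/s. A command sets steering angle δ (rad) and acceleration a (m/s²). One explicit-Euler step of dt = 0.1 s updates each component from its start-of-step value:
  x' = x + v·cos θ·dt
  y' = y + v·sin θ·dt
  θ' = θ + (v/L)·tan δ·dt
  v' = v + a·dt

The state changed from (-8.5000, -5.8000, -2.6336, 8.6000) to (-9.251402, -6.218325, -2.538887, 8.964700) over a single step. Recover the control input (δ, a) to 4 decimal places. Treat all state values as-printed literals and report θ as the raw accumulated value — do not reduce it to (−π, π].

a = (v'−v)/dt = (0.364700)/0.1 = 3.6470
Δθ = θ'−θ = 0.094713;  (v·dt/L) = 8.6000·0.1/2.0 = 0.430000
tan δ = Δθ·L/(v·dt) = 0.220263  →  δ = 0.2168

δ = 0.2168, a = 3.6470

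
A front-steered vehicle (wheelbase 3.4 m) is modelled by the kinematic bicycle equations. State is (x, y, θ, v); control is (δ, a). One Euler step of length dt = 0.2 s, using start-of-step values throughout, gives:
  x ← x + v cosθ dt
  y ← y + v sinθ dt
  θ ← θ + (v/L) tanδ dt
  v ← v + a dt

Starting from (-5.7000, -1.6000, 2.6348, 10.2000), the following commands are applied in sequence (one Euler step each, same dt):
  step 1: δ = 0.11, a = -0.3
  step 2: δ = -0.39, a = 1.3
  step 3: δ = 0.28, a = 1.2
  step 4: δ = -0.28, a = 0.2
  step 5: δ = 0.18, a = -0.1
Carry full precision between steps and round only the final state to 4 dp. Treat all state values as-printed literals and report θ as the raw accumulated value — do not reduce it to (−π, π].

after step 1 (δ=0.11, a=-0.3): (-7.483584, -0.609834, 2.701067, 10.140000)
after step 2 (δ=-0.39, a=1.3): (-9.317966, 0.254935, 2.455885, 10.400000)
after step 3 (δ=0.28, a=1.2): (-10.927827, 1.572034, 2.631801, 10.640000)
after step 4 (δ=-0.28, a=0.2): (-12.785243, 2.610488, 2.451826, 10.680000)
after step 5 (δ=0.18, a=-0.1): (-14.432942, 3.969747, 2.566145, 10.660000)

(-14.4329, 3.9697, 2.5661, 10.6600)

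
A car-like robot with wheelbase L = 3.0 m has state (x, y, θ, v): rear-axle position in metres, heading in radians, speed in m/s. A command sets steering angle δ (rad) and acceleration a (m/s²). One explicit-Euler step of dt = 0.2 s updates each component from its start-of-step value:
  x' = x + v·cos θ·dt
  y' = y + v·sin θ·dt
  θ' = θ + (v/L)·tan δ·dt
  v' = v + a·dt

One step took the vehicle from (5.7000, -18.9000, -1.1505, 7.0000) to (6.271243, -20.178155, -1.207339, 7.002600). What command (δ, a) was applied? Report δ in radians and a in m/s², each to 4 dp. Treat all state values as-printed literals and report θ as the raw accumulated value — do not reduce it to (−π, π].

δ = -0.1212, a = 0.0130

a = (v'−v)/dt = (0.002600)/0.2 = 0.0130
Δθ = θ'−θ = -0.056839;  (v·dt/L) = 7.0000·0.2/3.0 = 0.466667
tan δ = Δθ·L/(v·dt) = -0.121798  →  δ = -0.1212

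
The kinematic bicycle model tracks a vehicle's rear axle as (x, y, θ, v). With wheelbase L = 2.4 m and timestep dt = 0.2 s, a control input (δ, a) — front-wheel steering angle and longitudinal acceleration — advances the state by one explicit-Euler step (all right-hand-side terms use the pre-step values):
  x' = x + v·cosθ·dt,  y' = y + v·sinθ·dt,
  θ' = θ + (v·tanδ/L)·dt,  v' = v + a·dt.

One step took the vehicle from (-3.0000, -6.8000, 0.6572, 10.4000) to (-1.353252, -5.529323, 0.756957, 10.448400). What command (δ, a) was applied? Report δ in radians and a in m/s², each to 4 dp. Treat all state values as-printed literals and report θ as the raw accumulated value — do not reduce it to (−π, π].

a = (v'−v)/dt = (0.048400)/0.2 = 0.2420
Δθ = θ'−θ = 0.099757;  (v·dt/L) = 10.4000·0.2/2.4 = 0.866667
tan δ = Δθ·L/(v·dt) = 0.115104  →  δ = 0.1146

δ = 0.1146, a = 0.2420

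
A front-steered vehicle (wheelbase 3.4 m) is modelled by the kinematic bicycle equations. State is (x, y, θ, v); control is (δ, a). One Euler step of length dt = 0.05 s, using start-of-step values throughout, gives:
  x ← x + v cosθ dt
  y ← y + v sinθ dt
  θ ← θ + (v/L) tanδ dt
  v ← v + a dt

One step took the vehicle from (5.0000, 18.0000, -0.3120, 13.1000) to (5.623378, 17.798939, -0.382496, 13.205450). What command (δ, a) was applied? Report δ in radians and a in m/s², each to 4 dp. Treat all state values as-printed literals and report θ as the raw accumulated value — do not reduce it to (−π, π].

δ = -0.3508, a = 2.1090

a = (v'−v)/dt = (0.105450)/0.05 = 2.1090
Δθ = θ'−θ = -0.070496;  (v·dt/L) = 13.1000·0.05/3.4 = 0.192647
tan δ = Δθ·L/(v·dt) = -0.365933  →  δ = -0.3508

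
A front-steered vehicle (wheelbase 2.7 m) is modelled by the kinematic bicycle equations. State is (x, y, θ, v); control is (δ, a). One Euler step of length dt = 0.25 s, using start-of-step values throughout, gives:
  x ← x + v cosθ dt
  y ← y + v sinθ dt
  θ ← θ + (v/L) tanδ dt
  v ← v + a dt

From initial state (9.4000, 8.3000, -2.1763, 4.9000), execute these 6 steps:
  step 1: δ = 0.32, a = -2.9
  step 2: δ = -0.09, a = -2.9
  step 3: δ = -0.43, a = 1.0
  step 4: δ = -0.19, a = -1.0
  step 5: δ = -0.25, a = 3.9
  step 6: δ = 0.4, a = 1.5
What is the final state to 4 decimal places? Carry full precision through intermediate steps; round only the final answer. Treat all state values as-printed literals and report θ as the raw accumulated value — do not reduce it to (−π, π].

(5.9498, 3.4088, -2.1816, 4.8000)

after step 1 (δ=0.32, a=-2.9): (8.702759, 7.292786, -2.025947, 4.175000)
after step 2 (δ=-0.09, a=-2.9): (8.243929, 6.355295, -2.060833, 3.450000)
after step 3 (δ=-0.43, a=1.0): (7.837986, 5.594298, -2.207337, 3.700000)
after step 4 (δ=-0.19, a=-1.0): (7.288150, 4.850453, -2.273225, 3.450000)
after step 5 (δ=-0.25, a=3.9): (6.730912, 4.192128, -2.354792, 4.425000)
after step 6 (δ=0.4, a=1.5): (5.949772, 3.408795, -2.181564, 4.800000)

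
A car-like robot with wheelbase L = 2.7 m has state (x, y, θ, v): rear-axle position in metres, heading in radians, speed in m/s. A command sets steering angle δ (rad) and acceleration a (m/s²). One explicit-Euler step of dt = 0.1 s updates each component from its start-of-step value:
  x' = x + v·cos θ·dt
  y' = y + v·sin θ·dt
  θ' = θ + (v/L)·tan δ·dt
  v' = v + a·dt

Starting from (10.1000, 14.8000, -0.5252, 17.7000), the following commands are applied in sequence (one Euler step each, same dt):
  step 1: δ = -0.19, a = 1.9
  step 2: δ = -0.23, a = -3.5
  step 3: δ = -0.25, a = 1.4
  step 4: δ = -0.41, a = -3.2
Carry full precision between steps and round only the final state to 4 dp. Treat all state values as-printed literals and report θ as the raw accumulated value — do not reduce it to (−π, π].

(15.2643, 10.1013, -1.2569, 17.3600)

after step 1 (δ=-0.19, a=1.9): (11.631446, 13.912547, -0.651276, 17.890000)
after step 2 (δ=-0.23, a=-3.5): (13.054257, 12.828051, -0.806418, 17.540000)
after step 3 (δ=-0.25, a=1.4): (14.268180, 11.561992, -0.972296, 17.680000)
after step 4 (δ=-0.41, a=-3.2): (15.264279, 10.101303, -1.256899, 17.360000)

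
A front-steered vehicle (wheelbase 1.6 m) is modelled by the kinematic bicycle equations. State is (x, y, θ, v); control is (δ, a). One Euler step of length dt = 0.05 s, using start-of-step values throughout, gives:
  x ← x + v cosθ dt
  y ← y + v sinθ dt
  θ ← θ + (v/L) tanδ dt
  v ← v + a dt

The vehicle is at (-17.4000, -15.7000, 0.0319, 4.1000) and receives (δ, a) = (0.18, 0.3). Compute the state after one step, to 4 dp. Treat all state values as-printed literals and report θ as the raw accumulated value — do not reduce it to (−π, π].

(-17.1951, -15.6935, 0.0552, 4.1150)

x' = -17.4000 + 4.1000·cos(0.0319)·0.05 = -17.1951
y' = -15.7000 + 4.1000·sin(0.0319)·0.05 = -15.6935
θ' = 0.0319 + (4.1000/1.6)·tan(0.18)·0.05 = 0.0552
v' = 4.1000 + 0.3000·0.05 = 4.1150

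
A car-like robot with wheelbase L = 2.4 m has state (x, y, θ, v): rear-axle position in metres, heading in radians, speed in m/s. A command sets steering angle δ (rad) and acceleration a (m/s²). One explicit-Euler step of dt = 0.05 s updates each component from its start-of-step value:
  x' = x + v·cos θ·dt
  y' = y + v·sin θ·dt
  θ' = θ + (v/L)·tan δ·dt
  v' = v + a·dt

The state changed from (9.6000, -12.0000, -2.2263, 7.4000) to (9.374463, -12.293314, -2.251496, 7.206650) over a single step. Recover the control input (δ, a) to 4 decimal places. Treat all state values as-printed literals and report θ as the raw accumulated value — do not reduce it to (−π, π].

δ = -0.1620, a = -3.8670

a = (v'−v)/dt = (-0.193350)/0.05 = -3.8670
Δθ = θ'−θ = -0.025196;  (v·dt/L) = 7.4000·0.05/2.4 = 0.154167
tan δ = Δθ·L/(v·dt) = -0.163434  →  δ = -0.1620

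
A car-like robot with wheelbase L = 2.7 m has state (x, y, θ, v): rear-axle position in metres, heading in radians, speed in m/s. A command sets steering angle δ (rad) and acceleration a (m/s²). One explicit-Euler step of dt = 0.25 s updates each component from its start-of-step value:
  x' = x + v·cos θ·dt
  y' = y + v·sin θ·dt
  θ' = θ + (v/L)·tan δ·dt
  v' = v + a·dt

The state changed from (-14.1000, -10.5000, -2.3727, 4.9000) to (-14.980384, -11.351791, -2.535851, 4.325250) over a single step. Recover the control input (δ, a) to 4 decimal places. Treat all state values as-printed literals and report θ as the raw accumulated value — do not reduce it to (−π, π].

a = (v'−v)/dt = (-0.574750)/0.25 = -2.2990
Δθ = θ'−θ = -0.163151;  (v·dt/L) = 4.9000·0.25/2.7 = 0.453704
tan δ = Δθ·L/(v·dt) = -0.359598  →  δ = -0.3452

δ = -0.3452, a = -2.2990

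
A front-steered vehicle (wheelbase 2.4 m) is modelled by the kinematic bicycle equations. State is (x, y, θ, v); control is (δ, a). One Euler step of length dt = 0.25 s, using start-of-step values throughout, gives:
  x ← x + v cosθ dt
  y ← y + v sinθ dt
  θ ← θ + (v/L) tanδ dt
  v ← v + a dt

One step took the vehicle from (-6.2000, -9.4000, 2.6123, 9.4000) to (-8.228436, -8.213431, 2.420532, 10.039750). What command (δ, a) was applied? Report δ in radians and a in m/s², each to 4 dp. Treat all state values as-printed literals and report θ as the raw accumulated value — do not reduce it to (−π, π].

δ = -0.1934, a = 2.5590

a = (v'−v)/dt = (0.639750)/0.25 = 2.5590
Δθ = θ'−θ = -0.191768;  (v·dt/L) = 9.4000·0.25/2.4 = 0.979167
tan δ = Δθ·L/(v·dt) = -0.195848  →  δ = -0.1934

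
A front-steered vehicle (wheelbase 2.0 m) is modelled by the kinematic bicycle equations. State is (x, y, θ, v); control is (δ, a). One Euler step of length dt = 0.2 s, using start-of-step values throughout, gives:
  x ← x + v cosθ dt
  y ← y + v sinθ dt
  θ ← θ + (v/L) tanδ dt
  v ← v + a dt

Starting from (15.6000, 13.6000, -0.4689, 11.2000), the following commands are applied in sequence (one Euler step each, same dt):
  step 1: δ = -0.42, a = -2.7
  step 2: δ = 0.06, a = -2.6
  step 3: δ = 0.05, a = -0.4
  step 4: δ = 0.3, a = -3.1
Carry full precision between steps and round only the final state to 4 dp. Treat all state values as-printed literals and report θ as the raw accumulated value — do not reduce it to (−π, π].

after step 1 (δ=-0.42, a=-2.7): (17.598228, 12.587732, -0.969061, 10.660000)
after step 2 (δ=0.06, a=-2.6): (18.805097, 10.830208, -0.905024, 10.140000)
after step 3 (δ=0.05, a=-0.4): (20.057724, 9.235307, -0.854282, 10.060000)
after step 4 (δ=0.3, a=-3.1): (21.379125, 7.718059, -0.543090, 9.440000)

(21.3791, 7.7181, -0.5431, 9.4400)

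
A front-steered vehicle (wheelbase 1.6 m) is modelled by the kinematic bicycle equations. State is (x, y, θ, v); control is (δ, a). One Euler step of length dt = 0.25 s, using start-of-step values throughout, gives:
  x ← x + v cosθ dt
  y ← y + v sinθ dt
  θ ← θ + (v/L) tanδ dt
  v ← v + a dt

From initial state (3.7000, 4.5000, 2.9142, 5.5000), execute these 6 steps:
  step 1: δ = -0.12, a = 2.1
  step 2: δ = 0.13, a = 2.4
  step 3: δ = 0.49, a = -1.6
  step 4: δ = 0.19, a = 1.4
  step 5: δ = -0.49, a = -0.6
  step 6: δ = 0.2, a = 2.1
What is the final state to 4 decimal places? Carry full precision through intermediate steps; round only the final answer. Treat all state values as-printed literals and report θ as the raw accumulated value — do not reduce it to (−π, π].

(-5.1728, 4.3104, 3.3284, 6.9500)

after step 1 (δ=-0.12, a=2.1): (2.360396, 4.809977, 2.810577, 6.025000)
after step 2 (δ=0.13, a=2.4): (0.935916, 5.299514, 2.933654, 6.625000)
after step 3 (δ=0.49, a=-1.6): (-0.684656, 5.641436, 3.485794, 6.225000)
after step 4 (δ=0.19, a=1.4): (-2.149624, 5.116287, 3.672855, 6.575000)
after step 5 (δ=-0.49, a=-0.6): (-3.566813, 4.283526, 3.124882, 6.425000)
after step 6 (δ=0.2, a=2.1): (-5.172839, 4.310366, 3.328384, 6.950000)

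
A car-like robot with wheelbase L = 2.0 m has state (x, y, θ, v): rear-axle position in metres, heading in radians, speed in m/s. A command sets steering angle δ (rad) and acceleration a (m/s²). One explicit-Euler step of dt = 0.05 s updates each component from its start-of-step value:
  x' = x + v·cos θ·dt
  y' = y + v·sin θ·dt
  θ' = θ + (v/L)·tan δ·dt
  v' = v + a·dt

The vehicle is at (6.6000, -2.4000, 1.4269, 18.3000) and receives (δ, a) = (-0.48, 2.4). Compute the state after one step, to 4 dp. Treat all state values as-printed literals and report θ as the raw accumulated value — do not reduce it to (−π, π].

x' = 6.6000 + 18.3000·cos(1.4269)·0.05 = 6.7312
y' = -2.4000 + 18.3000·sin(1.4269)·0.05 = -1.4945
θ' = 1.4269 + (18.3000/2.0)·tan(-0.48)·0.05 = 1.1887
v' = 18.3000 + 2.4000·0.05 = 18.4200

(6.7312, -1.4945, 1.1887, 18.4200)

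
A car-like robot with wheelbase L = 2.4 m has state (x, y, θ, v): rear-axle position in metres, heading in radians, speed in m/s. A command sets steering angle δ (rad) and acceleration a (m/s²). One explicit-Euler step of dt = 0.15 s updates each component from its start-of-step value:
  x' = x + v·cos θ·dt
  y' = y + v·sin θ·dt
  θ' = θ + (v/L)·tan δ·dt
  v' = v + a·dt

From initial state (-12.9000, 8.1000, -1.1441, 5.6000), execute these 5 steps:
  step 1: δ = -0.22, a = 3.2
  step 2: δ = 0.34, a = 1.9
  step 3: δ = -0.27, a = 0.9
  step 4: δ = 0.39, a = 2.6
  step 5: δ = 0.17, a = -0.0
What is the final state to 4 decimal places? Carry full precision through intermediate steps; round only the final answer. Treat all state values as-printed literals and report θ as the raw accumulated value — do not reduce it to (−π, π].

(-10.9115, 3.8379, -0.9571, 6.8900)

after step 1 (δ=-0.22, a=3.2): (-12.552353, 7.335316, -1.222367, 6.080000)
after step 2 (δ=0.34, a=1.9): (-12.240976, 6.478118, -1.087947, 6.365000)
after step 3 (δ=-0.27, a=0.9): (-11.797681, 5.632519, -1.198045, 6.500000)
after step 4 (δ=0.39, a=2.6): (-11.442606, 4.724474, -1.031054, 6.890000)
after step 5 (δ=0.17, a=-0.0): (-10.911474, 3.837895, -0.957134, 6.890000)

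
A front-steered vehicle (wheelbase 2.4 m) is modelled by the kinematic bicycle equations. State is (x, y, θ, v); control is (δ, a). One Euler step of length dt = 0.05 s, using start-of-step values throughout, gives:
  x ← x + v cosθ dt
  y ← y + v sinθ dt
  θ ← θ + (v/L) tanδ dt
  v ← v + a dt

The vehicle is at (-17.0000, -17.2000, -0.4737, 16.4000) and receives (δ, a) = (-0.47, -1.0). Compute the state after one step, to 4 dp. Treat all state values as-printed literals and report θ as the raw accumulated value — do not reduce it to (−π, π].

(-16.2703, -17.5741, -0.6473, 16.3500)

x' = -17.0000 + 16.4000·cos(-0.4737)·0.05 = -16.2703
y' = -17.2000 + 16.4000·sin(-0.4737)·0.05 = -17.5741
θ' = -0.4737 + (16.4000/2.4)·tan(-0.47)·0.05 = -0.6473
v' = 16.4000 − 1.0000·0.05 = 16.3500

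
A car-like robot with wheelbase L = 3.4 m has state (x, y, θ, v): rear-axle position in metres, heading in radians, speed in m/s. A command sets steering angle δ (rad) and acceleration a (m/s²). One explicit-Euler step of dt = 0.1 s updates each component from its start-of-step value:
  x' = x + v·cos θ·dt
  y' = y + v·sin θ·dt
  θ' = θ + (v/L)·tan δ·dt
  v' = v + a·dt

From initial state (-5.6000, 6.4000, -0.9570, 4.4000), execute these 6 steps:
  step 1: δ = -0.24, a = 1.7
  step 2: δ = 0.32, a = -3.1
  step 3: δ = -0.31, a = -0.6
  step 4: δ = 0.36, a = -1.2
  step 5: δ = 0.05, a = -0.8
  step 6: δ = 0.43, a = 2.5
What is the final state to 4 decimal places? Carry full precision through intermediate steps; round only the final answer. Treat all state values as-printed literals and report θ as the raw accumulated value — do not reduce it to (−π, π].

(-4.1331, 4.3137, -0.8778, 4.2500)

after step 1 (δ=-0.24, a=1.7): (-5.346571, 6.040314, -0.988669, 4.570000)
after step 2 (δ=0.32, a=-3.1): (-5.095312, 5.658585, -0.944127, 4.260000)
after step 3 (δ=-0.31, a=-0.6): (-4.845484, 5.313531, -0.984262, 4.200000)
after step 4 (δ=0.36, a=-1.2): (-4.613023, 4.963728, -0.937765, 4.080000)
after step 5 (δ=0.05, a=-0.8): (-4.371653, 4.634783, -0.931760, 4.000000)
after step 6 (δ=0.43, a=2.5): (-4.133085, 4.313715, -0.877804, 4.250000)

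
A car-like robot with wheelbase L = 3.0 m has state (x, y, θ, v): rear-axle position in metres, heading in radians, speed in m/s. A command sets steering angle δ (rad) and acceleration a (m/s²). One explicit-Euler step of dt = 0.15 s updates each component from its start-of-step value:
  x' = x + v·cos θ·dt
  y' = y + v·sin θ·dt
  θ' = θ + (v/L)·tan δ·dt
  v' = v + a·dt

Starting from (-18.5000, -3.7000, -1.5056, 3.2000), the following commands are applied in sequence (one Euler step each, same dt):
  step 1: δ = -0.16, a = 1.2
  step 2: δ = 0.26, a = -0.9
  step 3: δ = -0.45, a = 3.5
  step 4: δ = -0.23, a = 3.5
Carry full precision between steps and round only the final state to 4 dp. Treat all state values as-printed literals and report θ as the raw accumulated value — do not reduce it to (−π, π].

(-18.4044, -5.7361, -1.6090, 4.2950)

after step 1 (δ=-0.16, a=1.2): (-18.468728, -4.178980, -1.531421, 3.380000)
after step 2 (δ=0.26, a=-0.9): (-18.448770, -4.685587, -1.486463, 3.245000)
after step 3 (δ=-0.45, a=3.5): (-18.407769, -5.170607, -1.564839, 3.770000)
after step 4 (δ=-0.23, a=3.5): (-18.404400, -5.736097, -1.608975, 4.295000)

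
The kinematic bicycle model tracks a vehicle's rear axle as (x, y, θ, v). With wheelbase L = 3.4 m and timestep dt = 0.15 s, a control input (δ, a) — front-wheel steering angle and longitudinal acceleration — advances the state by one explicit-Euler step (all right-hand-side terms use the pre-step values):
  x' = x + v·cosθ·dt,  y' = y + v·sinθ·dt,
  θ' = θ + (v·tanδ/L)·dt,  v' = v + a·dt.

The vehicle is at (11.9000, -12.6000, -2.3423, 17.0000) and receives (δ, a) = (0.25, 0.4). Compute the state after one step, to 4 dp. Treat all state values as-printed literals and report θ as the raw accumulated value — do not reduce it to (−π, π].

(10.1221, -14.4280, -2.1508, 17.0600)

x' = 11.9000 + 17.0000·cos(-2.3423)·0.15 = 10.1221
y' = -12.6000 + 17.0000·sin(-2.3423)·0.15 = -14.4280
θ' = -2.3423 + (17.0000/3.4)·tan(0.25)·0.15 = -2.1508
v' = 17.0000 + 0.4000·0.15 = 17.0600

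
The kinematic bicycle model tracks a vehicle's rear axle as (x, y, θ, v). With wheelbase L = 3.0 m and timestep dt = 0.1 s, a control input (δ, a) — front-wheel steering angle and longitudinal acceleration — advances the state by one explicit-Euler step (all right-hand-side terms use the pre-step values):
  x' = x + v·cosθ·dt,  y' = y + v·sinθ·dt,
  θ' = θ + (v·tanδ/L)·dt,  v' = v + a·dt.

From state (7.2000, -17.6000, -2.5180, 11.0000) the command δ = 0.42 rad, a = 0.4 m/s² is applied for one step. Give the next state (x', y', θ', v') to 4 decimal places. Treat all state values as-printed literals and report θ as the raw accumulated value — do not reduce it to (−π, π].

(6.3070, -18.2424, -2.3543, 11.0400)

x' = 7.2000 + 11.0000·cos(-2.5180)·0.1 = 6.3070
y' = -17.6000 + 11.0000·sin(-2.5180)·0.1 = -18.2424
θ' = -2.5180 + (11.0000/3.0)·tan(0.42)·0.1 = -2.3543
v' = 11.0000 + 0.4000·0.1 = 11.0400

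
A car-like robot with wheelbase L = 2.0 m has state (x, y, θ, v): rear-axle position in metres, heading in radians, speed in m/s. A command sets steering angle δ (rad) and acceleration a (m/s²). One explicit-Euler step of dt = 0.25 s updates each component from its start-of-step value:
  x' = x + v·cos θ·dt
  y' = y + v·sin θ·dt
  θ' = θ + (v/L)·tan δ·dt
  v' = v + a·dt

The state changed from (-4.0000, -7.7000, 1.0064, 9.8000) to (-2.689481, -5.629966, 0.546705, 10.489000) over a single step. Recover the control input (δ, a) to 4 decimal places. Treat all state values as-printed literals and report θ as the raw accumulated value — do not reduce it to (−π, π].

δ = -0.3590, a = 2.7560

a = (v'−v)/dt = (0.689000)/0.25 = 2.7560
Δθ = θ'−θ = -0.459695;  (v·dt/L) = 9.8000·0.25/2.0 = 1.225000
tan δ = Δθ·L/(v·dt) = -0.375261  →  δ = -0.3590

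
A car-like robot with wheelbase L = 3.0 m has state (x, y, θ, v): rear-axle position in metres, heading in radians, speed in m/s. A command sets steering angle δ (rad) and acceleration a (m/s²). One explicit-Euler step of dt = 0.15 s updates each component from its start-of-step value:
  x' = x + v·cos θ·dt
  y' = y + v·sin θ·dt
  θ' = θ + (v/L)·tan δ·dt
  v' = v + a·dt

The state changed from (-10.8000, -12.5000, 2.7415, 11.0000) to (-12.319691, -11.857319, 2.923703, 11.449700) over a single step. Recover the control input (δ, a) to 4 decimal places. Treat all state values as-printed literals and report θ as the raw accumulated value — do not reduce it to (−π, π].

δ = 0.3199, a = 2.9980

a = (v'−v)/dt = (0.449700)/0.15 = 2.9980
Δθ = θ'−θ = 0.182203;  (v·dt/L) = 11.0000·0.15/3.0 = 0.550000
tan δ = Δθ·L/(v·dt) = 0.331278  →  δ = 0.3199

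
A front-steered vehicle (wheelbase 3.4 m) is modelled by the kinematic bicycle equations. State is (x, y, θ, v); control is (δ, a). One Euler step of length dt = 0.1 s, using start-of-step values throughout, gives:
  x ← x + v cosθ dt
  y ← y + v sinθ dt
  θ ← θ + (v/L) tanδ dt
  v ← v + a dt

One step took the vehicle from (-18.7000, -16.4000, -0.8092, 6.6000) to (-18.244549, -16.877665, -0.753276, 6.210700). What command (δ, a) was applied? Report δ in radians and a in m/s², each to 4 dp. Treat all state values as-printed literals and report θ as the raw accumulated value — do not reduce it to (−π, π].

a = (v'−v)/dt = (-0.389300)/0.1 = -3.8930
Δθ = θ'−θ = 0.055924;  (v·dt/L) = 6.6000·0.1/3.4 = 0.194118
tan δ = Δθ·L/(v·dt) = 0.288093  →  δ = 0.2805

δ = 0.2805, a = -3.8930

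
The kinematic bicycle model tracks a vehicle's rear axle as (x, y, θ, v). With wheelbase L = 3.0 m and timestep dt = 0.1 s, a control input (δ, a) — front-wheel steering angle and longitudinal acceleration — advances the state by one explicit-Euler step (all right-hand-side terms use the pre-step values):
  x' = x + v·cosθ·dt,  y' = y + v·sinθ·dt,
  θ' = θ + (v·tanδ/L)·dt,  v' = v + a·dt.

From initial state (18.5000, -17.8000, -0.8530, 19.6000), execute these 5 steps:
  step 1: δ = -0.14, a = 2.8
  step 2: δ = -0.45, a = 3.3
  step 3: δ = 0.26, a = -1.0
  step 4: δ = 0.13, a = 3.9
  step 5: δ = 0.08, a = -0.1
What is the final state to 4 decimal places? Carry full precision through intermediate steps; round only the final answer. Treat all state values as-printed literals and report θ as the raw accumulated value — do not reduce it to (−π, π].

after step 1 (δ=-0.14, a=2.8): (19.789144, -19.276384, -0.945069, 19.880000)
after step 2 (δ=-0.45, a=3.3): (20.953489, -20.887732, -1.265173, 20.210000)
after step 3 (δ=0.26, a=-1.0): (21.561582, -22.815078, -1.085964, 20.110000)
after step 4 (δ=0.13, a=3.9): (22.498830, -24.594316, -0.998326, 20.500000)
after step 5 (δ=0.08, a=-0.1): (23.609336, -26.317475, -0.943542, 20.490000)

(23.6093, -26.3175, -0.9435, 20.4900)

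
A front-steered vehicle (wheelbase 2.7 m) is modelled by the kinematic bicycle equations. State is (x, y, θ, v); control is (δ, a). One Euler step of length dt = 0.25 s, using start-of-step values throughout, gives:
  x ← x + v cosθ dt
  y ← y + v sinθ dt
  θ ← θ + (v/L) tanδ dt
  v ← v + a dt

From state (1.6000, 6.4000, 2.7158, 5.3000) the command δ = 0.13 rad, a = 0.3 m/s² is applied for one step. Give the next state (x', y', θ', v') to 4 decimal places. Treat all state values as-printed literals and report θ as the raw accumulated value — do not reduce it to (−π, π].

(0.3933, 6.9473, 2.7800, 5.3750)

x' = 1.6000 + 5.3000·cos(2.7158)·0.25 = 0.3933
y' = 6.4000 + 5.3000·sin(2.7158)·0.25 = 6.9473
θ' = 2.7158 + (5.3000/2.7)·tan(0.13)·0.25 = 2.7800
v' = 5.3000 + 0.3000·0.25 = 5.3750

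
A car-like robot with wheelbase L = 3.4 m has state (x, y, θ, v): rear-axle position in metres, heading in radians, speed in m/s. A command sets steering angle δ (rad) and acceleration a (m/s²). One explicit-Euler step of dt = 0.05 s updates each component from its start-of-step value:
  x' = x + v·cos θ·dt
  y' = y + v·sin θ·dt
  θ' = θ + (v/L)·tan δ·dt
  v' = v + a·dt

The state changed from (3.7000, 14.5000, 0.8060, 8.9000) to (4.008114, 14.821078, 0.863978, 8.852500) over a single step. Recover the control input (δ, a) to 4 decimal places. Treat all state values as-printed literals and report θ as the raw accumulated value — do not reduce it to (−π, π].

δ = 0.4170, a = -0.9500

a = (v'−v)/dt = (-0.047500)/0.05 = -0.9500
Δθ = θ'−θ = 0.057978;  (v·dt/L) = 8.9000·0.05/3.4 = 0.130882
tan δ = Δθ·L/(v·dt) = 0.442978  →  δ = 0.4170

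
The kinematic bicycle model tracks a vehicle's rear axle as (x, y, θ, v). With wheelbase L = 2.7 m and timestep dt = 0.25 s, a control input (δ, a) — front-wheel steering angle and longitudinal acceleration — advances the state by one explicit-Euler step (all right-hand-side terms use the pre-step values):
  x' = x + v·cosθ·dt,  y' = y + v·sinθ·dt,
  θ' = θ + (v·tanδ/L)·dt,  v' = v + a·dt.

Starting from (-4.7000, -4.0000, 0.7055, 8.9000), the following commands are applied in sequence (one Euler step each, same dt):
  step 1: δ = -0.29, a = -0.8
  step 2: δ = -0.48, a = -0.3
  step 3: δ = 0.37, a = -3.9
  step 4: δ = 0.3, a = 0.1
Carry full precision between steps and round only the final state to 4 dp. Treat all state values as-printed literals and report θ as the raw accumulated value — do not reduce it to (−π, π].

after step 1 (δ=-0.29, a=-0.8): (-3.006135, -2.557278, 0.459586, 8.700000)
after step 2 (δ=-0.48, a=-0.3): (-1.056821, -1.592498, 0.040205, 8.625000)
after step 3 (δ=0.37, a=-3.9): (1.097686, -1.505830, 0.349957, 7.650000)
after step 4 (δ=0.3, a=0.1): (2.894265, -0.850115, 0.569070, 7.675000)

(2.8943, -0.8501, 0.5691, 7.6750)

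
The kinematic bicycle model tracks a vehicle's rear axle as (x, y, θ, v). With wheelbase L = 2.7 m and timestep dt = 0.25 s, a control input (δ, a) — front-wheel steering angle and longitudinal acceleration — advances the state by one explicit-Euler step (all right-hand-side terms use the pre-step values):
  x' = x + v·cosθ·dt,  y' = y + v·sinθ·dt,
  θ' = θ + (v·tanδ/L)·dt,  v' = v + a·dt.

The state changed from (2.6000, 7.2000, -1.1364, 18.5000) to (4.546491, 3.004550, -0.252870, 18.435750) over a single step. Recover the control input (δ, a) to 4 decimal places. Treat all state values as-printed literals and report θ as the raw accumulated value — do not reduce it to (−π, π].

δ = 0.4762, a = -0.2570

a = (v'−v)/dt = (-0.064250)/0.25 = -0.2570
Δθ = θ'−θ = 0.883530;  (v·dt/L) = 18.5000·0.25/2.7 = 1.712963
tan δ = Δθ·L/(v·dt) = 0.515790  →  δ = 0.4762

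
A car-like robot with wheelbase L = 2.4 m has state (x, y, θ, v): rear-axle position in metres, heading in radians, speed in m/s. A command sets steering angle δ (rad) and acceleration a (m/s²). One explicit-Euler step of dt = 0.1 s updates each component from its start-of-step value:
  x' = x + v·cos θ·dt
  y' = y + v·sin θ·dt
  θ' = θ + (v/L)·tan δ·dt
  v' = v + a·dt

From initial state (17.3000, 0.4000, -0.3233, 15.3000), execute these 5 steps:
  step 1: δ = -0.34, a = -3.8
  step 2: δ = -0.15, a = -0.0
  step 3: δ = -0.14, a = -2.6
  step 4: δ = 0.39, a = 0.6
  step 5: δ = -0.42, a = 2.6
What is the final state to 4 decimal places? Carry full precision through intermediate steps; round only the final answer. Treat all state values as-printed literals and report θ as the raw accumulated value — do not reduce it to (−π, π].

after step 1 (δ=-0.34, a=-3.8): (18.750734, -0.086077, -0.548807, 14.920000)
after step 2 (δ=-0.15, a=-0.0): (20.023630, -0.864409, -0.642763, 14.920000)
after step 3 (δ=-0.14, a=-2.6): (21.217890, -1.758727, -0.730369, 14.660000)
after step 4 (δ=0.39, a=0.6): (22.309955, -2.736762, -0.479283, 14.720000)
after step 5 (δ=-0.42, a=2.6): (23.616098, -3.415565, -0.753181, 14.980000)

(23.6161, -3.4156, -0.7532, 14.9800)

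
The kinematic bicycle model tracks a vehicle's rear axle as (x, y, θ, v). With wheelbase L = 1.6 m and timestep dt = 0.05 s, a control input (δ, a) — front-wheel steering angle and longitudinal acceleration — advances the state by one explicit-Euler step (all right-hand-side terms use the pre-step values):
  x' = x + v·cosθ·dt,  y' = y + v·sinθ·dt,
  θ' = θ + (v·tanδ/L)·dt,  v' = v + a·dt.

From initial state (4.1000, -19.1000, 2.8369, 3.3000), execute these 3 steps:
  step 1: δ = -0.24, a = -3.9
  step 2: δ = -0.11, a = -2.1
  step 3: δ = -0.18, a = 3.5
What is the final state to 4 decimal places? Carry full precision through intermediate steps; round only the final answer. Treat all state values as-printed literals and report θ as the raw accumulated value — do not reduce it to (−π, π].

(3.6543, -18.9501, 2.7839, 3.1750)

after step 1 (δ=-0.24, a=-3.9): (3.942600, -19.050500, 2.811664, 3.105000)
after step 2 (δ=-0.11, a=-2.1): (3.795723, -19.000203, 2.800947, 3.000000)
after step 3 (δ=-0.18, a=3.5): (3.654343, -18.950088, 2.783887, 3.175000)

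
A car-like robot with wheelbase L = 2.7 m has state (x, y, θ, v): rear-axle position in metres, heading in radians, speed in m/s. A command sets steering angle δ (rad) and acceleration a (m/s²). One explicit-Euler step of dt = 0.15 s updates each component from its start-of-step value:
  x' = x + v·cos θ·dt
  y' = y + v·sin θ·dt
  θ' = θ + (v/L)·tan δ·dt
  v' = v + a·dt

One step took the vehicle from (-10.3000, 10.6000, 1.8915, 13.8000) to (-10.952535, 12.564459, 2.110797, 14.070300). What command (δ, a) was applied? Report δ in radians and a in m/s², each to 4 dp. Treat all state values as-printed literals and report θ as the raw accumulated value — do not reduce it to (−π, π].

a = (v'−v)/dt = (0.270300)/0.15 = 1.8020
Δθ = θ'−θ = 0.219297;  (v·dt/L) = 13.8000·0.15/2.7 = 0.766667
tan δ = Δθ·L/(v·dt) = 0.286040  →  δ = 0.2786

δ = 0.2786, a = 1.8020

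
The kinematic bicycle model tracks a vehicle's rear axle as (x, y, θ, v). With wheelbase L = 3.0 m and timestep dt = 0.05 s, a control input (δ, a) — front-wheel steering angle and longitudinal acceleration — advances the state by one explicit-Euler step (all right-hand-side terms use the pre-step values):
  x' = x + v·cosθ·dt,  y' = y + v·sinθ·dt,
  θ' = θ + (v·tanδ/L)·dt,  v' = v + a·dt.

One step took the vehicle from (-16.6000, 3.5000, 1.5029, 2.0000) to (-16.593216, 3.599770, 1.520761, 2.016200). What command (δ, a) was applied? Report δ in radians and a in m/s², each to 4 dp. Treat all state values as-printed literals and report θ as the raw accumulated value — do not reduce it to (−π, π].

δ = 0.4919, a = 0.3240

a = (v'−v)/dt = (0.016200)/0.05 = 0.3240
Δθ = θ'−θ = 0.017861;  (v·dt/L) = 2.0000·0.05/3.0 = 0.033333
tan δ = Δθ·L/(v·dt) = 0.535830  →  δ = 0.4919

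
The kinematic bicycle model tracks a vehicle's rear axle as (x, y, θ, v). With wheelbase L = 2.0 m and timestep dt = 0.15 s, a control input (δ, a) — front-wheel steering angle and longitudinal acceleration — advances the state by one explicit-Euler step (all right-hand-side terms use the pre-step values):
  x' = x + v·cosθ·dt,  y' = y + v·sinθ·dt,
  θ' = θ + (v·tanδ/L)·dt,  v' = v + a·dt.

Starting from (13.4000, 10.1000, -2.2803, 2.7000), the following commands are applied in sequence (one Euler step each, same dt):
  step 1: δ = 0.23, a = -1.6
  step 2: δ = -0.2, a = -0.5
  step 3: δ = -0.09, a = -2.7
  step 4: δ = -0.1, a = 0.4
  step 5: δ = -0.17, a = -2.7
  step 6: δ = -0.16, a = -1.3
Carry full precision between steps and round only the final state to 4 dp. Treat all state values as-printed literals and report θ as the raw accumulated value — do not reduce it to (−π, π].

after step 1 (δ=0.23, a=-1.6): (13.136160, 9.792732, -2.232886, 2.460000)
after step 2 (δ=-0.2, a=-0.5): (12.909311, 9.501699, -2.270286, 2.385000)
after step 3 (δ=-0.09, a=-2.7): (12.678982, 9.227959, -2.286428, 1.980000)
after step 4 (δ=-0.1, a=0.4): (12.484122, 9.003819, -2.301328, 2.040000)
after step 5 (δ=-0.17, a=-2.7): (12.279938, 8.775904, -2.327592, 1.635000)
after step 6 (δ=-0.16, a=-1.3): (12.111551, 8.597598, -2.347381, 1.440000)

(12.1116, 8.5976, -2.3474, 1.4400)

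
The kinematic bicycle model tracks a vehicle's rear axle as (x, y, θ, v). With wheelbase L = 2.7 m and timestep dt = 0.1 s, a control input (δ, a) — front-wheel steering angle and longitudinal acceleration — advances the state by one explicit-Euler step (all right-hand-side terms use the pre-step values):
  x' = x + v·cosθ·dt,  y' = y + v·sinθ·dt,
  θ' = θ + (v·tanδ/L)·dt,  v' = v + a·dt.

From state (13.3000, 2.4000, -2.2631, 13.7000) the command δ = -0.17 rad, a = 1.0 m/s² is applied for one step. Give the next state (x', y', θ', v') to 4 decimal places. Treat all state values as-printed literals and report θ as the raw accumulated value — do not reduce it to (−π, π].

(12.4255, 1.3454, -2.3502, 13.8000)

x' = 13.3000 + 13.7000·cos(-2.2631)·0.1 = 12.4255
y' = 2.4000 + 13.7000·sin(-2.2631)·0.1 = 1.3454
θ' = -2.2631 + (13.7000/2.7)·tan(-0.17)·0.1 = -2.3502
v' = 13.7000 + 1.0000·0.1 = 13.8000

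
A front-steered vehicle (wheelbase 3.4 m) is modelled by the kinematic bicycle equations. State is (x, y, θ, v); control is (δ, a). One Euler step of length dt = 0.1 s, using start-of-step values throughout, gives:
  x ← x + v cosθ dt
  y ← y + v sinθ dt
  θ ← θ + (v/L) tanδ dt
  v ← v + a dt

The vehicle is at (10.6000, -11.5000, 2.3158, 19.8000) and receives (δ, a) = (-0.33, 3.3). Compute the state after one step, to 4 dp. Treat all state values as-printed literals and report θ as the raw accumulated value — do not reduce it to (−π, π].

x' = 10.6000 + 19.8000·cos(2.3158)·0.1 = 9.2576
y' = -11.5000 + 19.8000·sin(2.3158)·0.1 = -10.0445
θ' = 2.3158 + (19.8000/3.4)·tan(-0.33)·0.1 = 2.1163
v' = 19.8000 + 3.3000·0.1 = 20.1300

(9.2576, -10.0445, 2.1163, 20.1300)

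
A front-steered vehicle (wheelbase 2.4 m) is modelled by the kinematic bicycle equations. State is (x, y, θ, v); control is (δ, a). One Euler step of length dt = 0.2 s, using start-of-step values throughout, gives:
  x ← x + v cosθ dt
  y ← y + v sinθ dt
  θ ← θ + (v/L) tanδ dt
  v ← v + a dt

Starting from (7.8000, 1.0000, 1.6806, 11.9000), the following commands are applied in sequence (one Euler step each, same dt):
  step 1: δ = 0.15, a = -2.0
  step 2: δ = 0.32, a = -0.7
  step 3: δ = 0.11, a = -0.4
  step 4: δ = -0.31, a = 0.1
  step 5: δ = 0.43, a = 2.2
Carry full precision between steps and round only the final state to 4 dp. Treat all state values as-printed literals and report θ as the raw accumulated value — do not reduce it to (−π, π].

(3.4472, 11.3422, 2.3834, 11.7400)

after step 1 (δ=0.15, a=-2.0): (7.539192, 3.365667, 1.830476, 11.500000)
after step 2 (δ=0.32, a=-0.7): (6.948619, 5.588553, 2.148057, 11.360000)
after step 3 (δ=0.11, a=-0.4): (5.708719, 7.492400, 2.252613, 11.280000)
after step 4 (δ=-0.31, a=0.1): (4.286978, 9.244024, 1.951505, 11.300000)
after step 5 (δ=0.43, a=2.2): (3.447211, 11.342212, 2.383373, 11.740000)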